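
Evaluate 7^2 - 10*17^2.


x^2 - d*y^2
= 7^2 - 10*17^2
= 49 - 2890
= -2841

-2841


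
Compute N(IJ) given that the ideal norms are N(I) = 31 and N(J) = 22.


N(IJ) = N(I) * N(J)
= 31 * 22
= 682

682


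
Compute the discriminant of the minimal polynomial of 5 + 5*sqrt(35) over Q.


The element 5 + 5*sqrt(35) has minimal polynomial:
x^2 - 10*x - 850
Discriminant = (-10)^2 - 4*(-850)
= 100 + 3400
= 3500

3500


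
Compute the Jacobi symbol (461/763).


Compute (461/763) via quadratic reciprocity:
  reciprocity: (461/763) -> +(763/461)
  reduce: (302/461)
  pull out 2: (2/461) = -1  (since 461 mod 8 = 5)
  reciprocity: (151/461) -> +(461/151)
  reduce: (8/151)
  pull out 2: (2/151) = +1  (since 151 mod 8 = 7)
  pull out 2: (2/151) = +1  (since 151 mod 8 = 7)
  pull out 2: (2/151) = +1  (since 151 mod 8 = 7)
  (1/151) = 1
Product of signs = -1

-1


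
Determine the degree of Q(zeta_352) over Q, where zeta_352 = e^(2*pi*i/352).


The degree equals Euler's totient phi(352).
352 = 2^5 * 11
phi(352) = 160

160


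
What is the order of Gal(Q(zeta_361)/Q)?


|Gal(Q(zeta_361)/Q)| = phi(361)
= 342

342


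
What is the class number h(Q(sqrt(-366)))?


K = Q(sqrt(-366)). d mod 4 = 2, so D = disc(K) = 4d = -1464
h(K) equals the number of primitive reduced positive-definite forms (a, b, c) = a*x^2 + b*x*y + c*y^2 with b^2 - 4ac = D,
where reduced means |b| <= a <= c, with b >= 0 whenever |b| = a or a = c, and primitive means gcd(a, b, c) = 1.
Reduced forces 3a^2 <= |D| = 1464, so 1 <= a <= 22; b must have the parity of D, and c = (b^2 - D)/(4a) must be an integer >= a.
Enumerate a = 1..22, b in [-a, a]:
  a=1: (1, 0, 366)  [1]
  a=2: (2, 0, 183)  [1]
  a=3: (3, 0, 122)  [1]
  a=4: none
  a=5: (5, -4, 74), (5, 4, 74)  [2]
  a=6: (6, 0, 61)  [1]
  a=7..9: none
  a=10: (10, -4, 37), (10, 4, 37)  [2]
  a=11..14: none
  a=15: (15, -6, 25), (15, 6, 25)  [2]
  a=16: none
  a=17: (17, -10, 23), (17, 10, 23)  [2]
  a=18..22: none
Total reduced forms: 1 + 1 + 1 + 2 + 1 + 2 + 2 + 2 = 12
h = 12

12


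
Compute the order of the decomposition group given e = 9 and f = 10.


|D_P| = e * f
= 9 * 10
= 90

90


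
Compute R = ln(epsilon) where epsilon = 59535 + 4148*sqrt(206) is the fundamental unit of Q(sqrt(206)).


epsilon = 59535 + 4148*sqrt(206)
= 119070.0000
R = ln(119070.0000)
= 11.6875

11.6875


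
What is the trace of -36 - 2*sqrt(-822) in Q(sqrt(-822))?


Tr(a + b*sqrt(d)) = (a + b*sqrt(d)) + (a - b*sqrt(d)) = 2a
= 2 * (-36)
= -72

-72


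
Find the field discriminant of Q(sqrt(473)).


For K = Q(sqrt(d)) with d squarefree: disc(K) = d if d = 1 mod 4, and disc(K) = 4d if d = 2 or 3 mod 4.
Here d = 473, and d mod 4 = 1.
d = 1 mod 4 (O_K = Z[(1+sqrt(d))/2]), so disc(K) = d = 473

473


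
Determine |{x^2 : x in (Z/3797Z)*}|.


For prime p, the number of non-zero quadratic residues is (p-1)/2.
= (3797-1)/2
= 1898

1898


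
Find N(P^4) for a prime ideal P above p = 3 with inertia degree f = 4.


N(P^a) = p^(a*f)
= 3^(4*4)
= 3^16
= 43046721

43046721


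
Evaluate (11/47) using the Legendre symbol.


p = 47 is prime, so compute (11/47) with the reciprocity algorithm (Jacobi-symbol steps: pull out 2s via (2/n), flip via reciprocity, reduce):
  reciprocity: (11/47) -> -(47/11)
  reduce: (3/11)
  reciprocity: (3/11) -> -(11/3)
  reduce: (2/3)
  pull out 2: (2/3) = -1  (since 3 mod 8 = 3)
  (1/3) = 1
Product of signs = -1
(11/47) = -1

-1


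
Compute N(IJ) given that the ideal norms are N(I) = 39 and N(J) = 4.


N(IJ) = N(I) * N(J)
= 39 * 4
= 156

156


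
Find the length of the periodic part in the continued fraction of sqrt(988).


Run the CF algorithm for sqrt(988).
a_0 = floor(sqrt(988)) = 31; set m_0=0, q_0=1.
Recurrence: m' = q*a - m,  q' = (d - m'^2)/q,  a' = floor((a_0 + m')/q').
  step 1: m=31, q=27, a=2
  step 2: m=23, q=17, a=3
  step 3: m=28, q=12, a=4
  step 4: m=20, q=49, a=1
  step 5: m=29, q=3, a=20
  step 6: m=31, q=9, a=6
  step 7: m=23, q=51, a=1
  step 8: m=28, q=4, a=14
  step 9: m=28, q=51, a=1
  step 10: m=23, q=9, a=6
  step 11: m=31, q=3, a=20
  step 12: m=29, q=49, a=1
  step 13: m=20, q=12, a=4
  step 14: m=28, q=17, a=3
  step 15: m=23, q=27, a=2
  step 16: m=31, q=1, a=62
a_16 = 2*a_0 = 62, so the period closes here.
sqrt(988) = [31; 2, 3, 4, 1, 20, 6, 1, 14, 1, 6, 20, 1, 4, 3, 2, 62]
Period length = 16

16


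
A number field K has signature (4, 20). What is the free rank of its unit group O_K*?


By Dirichlet's unit theorem:
rank = r1 + r2 - 1
= 4 + 20 - 1
= 23

23


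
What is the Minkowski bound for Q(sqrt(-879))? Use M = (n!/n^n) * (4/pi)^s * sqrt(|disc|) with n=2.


d = -879, d mod 4 = 1, so disc(K) = d = -879; |disc(K)| = 879
Imaginary quadratic field, so n = 2, s = r2 = 1, r1 = 0
M = (n!/n^n) * (4/pi)^s * sqrt(|disc(K)|) = (2!/2^2) * (4/pi)^1 * sqrt(879)
= 0.5 * 1.273240 * 29.647934
= 18.8745

18.8745


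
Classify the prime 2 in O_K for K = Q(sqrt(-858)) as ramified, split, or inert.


K = Q(sqrt(-858)). Since d mod 4 = 2, disc(K) = -3432.
Check p | disc: -3432 mod 2 = 0.
p divides disc, so p ramifies: (p) = P^2 with e=2, f=1, g=1.
Therefore p is ramified.

ramified


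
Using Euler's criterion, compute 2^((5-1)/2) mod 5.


p = 5 is prime and the exponent is (p-1)/2 = 2, so by Euler's criterion 2^2 = (2/5) = +1 or -1 mod 5.
Compute by square-and-multiply:
  2 = 2 (binary 10)
  Repeated squaring mod 5: 2^1 = 2, 2^2 = 4
  2^2 = 4 mod 5
Result 4 = p - 1 = -1 mod 5: 2 is a quadratic non-residue mod 5. As a residue in [0, p-1] the value is 4.
2^2 mod 5 = 4

4


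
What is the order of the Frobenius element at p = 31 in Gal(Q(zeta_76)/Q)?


The Frobenius at p in Gal(Q(zeta_n)/Q) = (Z/nZ)* is the class of p, so its order is ord_76(31), the smallest k >= 1 with 31^k = 1 mod 76.
n = 76 = 2^2 * 19, phi(76) = 36; the order divides phi(n).
Divisors of 36: 1, 2, 3, 4, 6, 9, 12, 18, 36
Repeated squaring mod 76: 31^1 = 31, 31^2 = 49, 31^4 = 45, 31^8 = 49, 31^16 = 45, 31^32 = 49
Test divisors in increasing order:
  k=1: 31^1 = 31 mod 76
  k=2: 31^2 = 49 mod 76
  k=3: 31^3 = 49 * 31 = 75 mod 76
  k=4: 31^4 = 45 mod 76
  k=6: 31^6 = 45 * 49 = 1 mod 76  <- first divisor giving 1
Order = 6

6


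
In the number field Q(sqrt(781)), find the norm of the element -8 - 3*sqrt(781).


N(a + b*sqrt(d)) = a^2 - d*b^2
= (-8)^2 - (781)*(-3)^2
= 64 - 7029
= -6965

-6965


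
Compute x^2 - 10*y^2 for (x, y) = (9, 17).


x^2 - d*y^2
= 9^2 - 10*17^2
= 81 - 2890
= -2809

-2809


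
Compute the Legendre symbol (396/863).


p = 863 is prime, so compute (396/863) with the reciprocity algorithm (Jacobi-symbol steps: pull out 2s via (2/n), flip via reciprocity, reduce):
  pull out 2: (2/863) = +1  (since 863 mod 8 = 7)
  pull out 2: (2/863) = +1  (since 863 mod 8 = 7)
  reciprocity: (99/863) -> -(863/99)
  reduce: (71/99)
  reciprocity: (71/99) -> -(99/71)
  reduce: (28/71)
  pull out 2: (2/71) = +1  (since 71 mod 8 = 7)
  pull out 2: (2/71) = +1  (since 71 mod 8 = 7)
  reciprocity: (7/71) -> -(71/7)
  reduce: (1/7)
  (1/7) = 1
Product of signs = -1
(396/863) = -1

-1


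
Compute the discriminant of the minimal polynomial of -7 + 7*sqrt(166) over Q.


The element -7 + 7*sqrt(166) has minimal polynomial:
x^2 + 14*x - 8085
Discriminant = (14)^2 - 4*(-8085)
= 196 + 32340
= 32536

32536


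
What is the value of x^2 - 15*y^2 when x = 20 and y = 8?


x^2 - d*y^2
= 20^2 - 15*8^2
= 400 - 960
= -560

-560


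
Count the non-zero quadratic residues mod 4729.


For prime p, the number of non-zero quadratic residues is (p-1)/2.
= (4729-1)/2
= 2364

2364


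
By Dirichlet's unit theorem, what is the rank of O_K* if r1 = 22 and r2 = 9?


By Dirichlet's unit theorem:
rank = r1 + r2 - 1
= 22 + 9 - 1
= 30

30


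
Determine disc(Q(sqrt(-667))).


For K = Q(sqrt(d)) with d squarefree: disc(K) = d if d = 1 mod 4, and disc(K) = 4d if d = 2 or 3 mod 4.
Here d = -667, and d mod 4 = 1.
d = 1 mod 4 (O_K = Z[(1+sqrt(d))/2]), so disc(K) = d = -667

-667


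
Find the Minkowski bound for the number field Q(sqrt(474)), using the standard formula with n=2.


d = 474, d mod 4 = 2, so disc(K) = 4d = 1896; |disc(K)| = 1896
Real quadratic field, so n = 2, s = r2 = 0, r1 = 2
M = (n!/n^n) * (4/pi)^s * sqrt(|disc(K)|) = (2!/2^2) * (4/pi)^0 * sqrt(1896)
= 0.5 * 1.000000 * 43.543082
= 21.7715

21.7715


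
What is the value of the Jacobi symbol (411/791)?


Compute (411/791) via quadratic reciprocity:
  reciprocity: (411/791) -> -(791/411)
  reduce: (380/411)
  pull out 2: (2/411) = -1  (since 411 mod 8 = 3)
  pull out 2: (2/411) = -1  (since 411 mod 8 = 3)
  reciprocity: (95/411) -> -(411/95)
  reduce: (31/95)
  reciprocity: (31/95) -> -(95/31)
  reduce: (2/31)
  pull out 2: (2/31) = +1  (since 31 mod 8 = 7)
  (1/31) = 1
Product of signs = -1

-1


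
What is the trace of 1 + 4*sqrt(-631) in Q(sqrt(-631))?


Tr(a + b*sqrt(d)) = (a + b*sqrt(d)) + (a - b*sqrt(d)) = 2a
= 2 * (1)
= 2

2


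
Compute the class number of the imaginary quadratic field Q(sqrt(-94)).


K = Q(sqrt(-94)). d mod 4 = 2, so D = disc(K) = 4d = -376
h(K) equals the number of primitive reduced positive-definite forms (a, b, c) = a*x^2 + b*x*y + c*y^2 with b^2 - 4ac = D,
where reduced means |b| <= a <= c, with b >= 0 whenever |b| = a or a = c, and primitive means gcd(a, b, c) = 1.
Reduced forces 3a^2 <= |D| = 376, so 1 <= a <= 11; b must have the parity of D, and c = (b^2 - D)/(4a) must be an integer >= a.
Enumerate a = 1..11, b in [-a, a]:
  a=1: (1, 0, 94)  [1]
  a=2: (2, 0, 47)  [1]
  a=3..4: none
  a=5: (5, -2, 19), (5, 2, 19)  [2]
  a=6: none
  a=7: (7, -4, 14), (7, 4, 14)  [2]
  a=8..9: none
  a=10: (10, -8, 11), (10, 8, 11)  [2]
  a=11: none
Total reduced forms: 1 + 1 + 2 + 2 + 2 = 8
h = 8

8


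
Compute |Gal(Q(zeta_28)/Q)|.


|Gal(Q(zeta_28)/Q)| = phi(28)
= 12

12


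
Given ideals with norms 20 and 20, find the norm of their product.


N(IJ) = N(I) * N(J)
= 20 * 20
= 400

400


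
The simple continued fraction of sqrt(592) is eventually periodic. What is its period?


Run the CF algorithm for sqrt(592).
a_0 = floor(sqrt(592)) = 24; set m_0=0, q_0=1.
Recurrence: m' = q*a - m,  q' = (d - m'^2)/q,  a' = floor((a_0 + m')/q').
  step 1: m=24, q=16, a=3
  step 2: m=24, q=1, a=48
a_2 = 2*a_0 = 48, so the period closes here.
sqrt(592) = [24; 3, 48]
Period length = 2

2


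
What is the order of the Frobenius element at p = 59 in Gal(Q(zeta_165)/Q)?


The Frobenius at p in Gal(Q(zeta_n)/Q) = (Z/nZ)* is the class of p, so its order is ord_165(59), the smallest k >= 1 with 59^k = 1 mod 165.
n = 165 = 3 * 5 * 11, phi(165) = 80; the order divides phi(n).
Divisors of 80: 1, 2, 4, 5, 8, 10, 16, 20, 40, 80
Repeated squaring mod 165: 59^1 = 59, 59^2 = 16, 59^4 = 91, 59^8 = 31, 59^16 = 136, 59^32 = 16, 59^64 = 91
Test divisors in increasing order:
  k=1: 59^1 = 59 mod 165
  k=2: 59^2 = 16 mod 165
  k=4: 59^4 = 91 mod 165
  k=5: 59^5 = 91 * 59 = 89 mod 165
  k=8: 59^8 = 31 mod 165
  k=10: 59^10 = 31 * 16 = 1 mod 165  <- first divisor giving 1
Order = 10

10


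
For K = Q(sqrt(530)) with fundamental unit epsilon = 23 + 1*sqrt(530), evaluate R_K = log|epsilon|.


epsilon = 23 + 1*sqrt(530)
= 46.0217
R = ln(46.0217)
= 3.8291

3.8291


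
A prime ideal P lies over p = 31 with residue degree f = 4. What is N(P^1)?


N(P^a) = p^(a*f)
= 31^(1*4)
= 31^4
= 923521

923521


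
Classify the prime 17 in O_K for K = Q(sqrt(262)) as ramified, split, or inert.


K = Q(sqrt(262)). Since d mod 4 = 2, disc(K) = 1048.
Check p | disc: 1048 mod 17 = 11.
p does not divide disc. Compute Legendre symbol (d/p):
7^((17-1)/2) mod 17 = -1
(d/p) = -1, so p is inert: (p) stays prime with e=1, f=2, g=1.
Therefore p is inert.

inert


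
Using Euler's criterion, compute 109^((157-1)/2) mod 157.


p = 157 is prime and the exponent is (p-1)/2 = 78, so by Euler's criterion 109^78 = (109/157) = +1 or -1 mod 157.
Compute by square-and-multiply:
  78 = 64 + 8 + 4 + 2 (binary 1001110)
  Repeated squaring mod 157: 109^1 = 109, 109^2 = 106, 109^4 = 89, 109^8 = 71, 109^16 = 17, 109^32 = 132, 109^64 = 154
  109^78 = 109^64 * 109^8 * 109^4 * 109^2 = 154 * 71 * 89 * 106 mod 157
    154 * 71 = 10934 = 101 mod 157
    101 * 89 = 8989 = 40 mod 157
    40 * 106 = 4240 = 1 mod 157
  109^78 = 1 mod 157
Result 1: 109 is a quadratic residue mod 157.
109^78 mod 157 = 1

1


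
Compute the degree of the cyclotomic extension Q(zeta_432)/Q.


The degree equals Euler's totient phi(432).
432 = 2^4 * 3^3
phi(432) = 144

144


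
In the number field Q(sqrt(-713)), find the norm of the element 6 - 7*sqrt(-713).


N(a + b*sqrt(d)) = a^2 - d*b^2
= (6)^2 - (-713)*(-7)^2
= 36 + 34937
= 34973

34973


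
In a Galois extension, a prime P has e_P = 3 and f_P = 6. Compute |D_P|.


|D_P| = e * f
= 3 * 6
= 18

18


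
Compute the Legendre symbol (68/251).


p = 251 is prime, so compute (68/251) with the reciprocity algorithm (Jacobi-symbol steps: pull out 2s via (2/n), flip via reciprocity, reduce):
  pull out 2: (2/251) = -1  (since 251 mod 8 = 3)
  pull out 2: (2/251) = -1  (since 251 mod 8 = 3)
  reciprocity: (17/251) -> +(251/17)
  reduce: (13/17)
  reciprocity: (13/17) -> +(17/13)
  reduce: (4/13)
  pull out 2: (2/13) = -1  (since 13 mod 8 = 5)
  pull out 2: (2/13) = -1  (since 13 mod 8 = 5)
  (1/13) = 1
Product of signs = 1
(68/251) = 1

1


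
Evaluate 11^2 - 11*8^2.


x^2 - d*y^2
= 11^2 - 11*8^2
= 121 - 704
= -583

-583


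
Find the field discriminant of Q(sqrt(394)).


For K = Q(sqrt(d)) with d squarefree: disc(K) = d if d = 1 mod 4, and disc(K) = 4d if d = 2 or 3 mod 4.
Here d = 394, and d mod 4 = 2.
d = 2 mod 4, not 1 (O_K = Z[sqrt(d)]), so disc(K) = 4d = 4 * (394) = 1576

1576


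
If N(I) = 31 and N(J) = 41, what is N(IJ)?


N(IJ) = N(I) * N(J)
= 31 * 41
= 1271

1271


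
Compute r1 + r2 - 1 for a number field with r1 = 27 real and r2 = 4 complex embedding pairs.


By Dirichlet's unit theorem:
rank = r1 + r2 - 1
= 27 + 4 - 1
= 30

30


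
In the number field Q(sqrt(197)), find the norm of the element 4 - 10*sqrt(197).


N(a + b*sqrt(d)) = a^2 - d*b^2
= (4)^2 - (197)*(-10)^2
= 16 - 19700
= -19684

-19684


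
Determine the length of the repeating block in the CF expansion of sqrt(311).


Run the CF algorithm for sqrt(311).
a_0 = floor(sqrt(311)) = 17; set m_0=0, q_0=1.
Recurrence: m' = q*a - m,  q' = (d - m'^2)/q,  a' = floor((a_0 + m')/q').
  step 1: m=17, q=22, a=1
  step 2: m=5, q=13, a=1
  step 3: m=8, q=19, a=1
  step 4: m=11, q=10, a=2
  step 5: m=9, q=23, a=1
  step 6: m=14, q=5, a=6
  step 7: m=16, q=11, a=3
  step 8: m=17, q=2, a=17
  step 9: m=17, q=11, a=3
  step 10: m=16, q=5, a=6
  step 11: m=14, q=23, a=1
  step 12: m=9, q=10, a=2
  step 13: m=11, q=19, a=1
  step 14: m=8, q=13, a=1
  step 15: m=5, q=22, a=1
  step 16: m=17, q=1, a=34
a_16 = 2*a_0 = 34, so the period closes here.
sqrt(311) = [17; 1, 1, 1, 2, 1, 6, 3, 17, 3, 6, 1, 2, 1, 1, 1, 34]
Period length = 16

16


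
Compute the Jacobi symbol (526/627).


Compute (526/627) via quadratic reciprocity:
  pull out 2: (2/627) = -1  (since 627 mod 8 = 3)
  reciprocity: (263/627) -> -(627/263)
  reduce: (101/263)
  reciprocity: (101/263) -> +(263/101)
  reduce: (61/101)
  reciprocity: (61/101) -> +(101/61)
  reduce: (40/61)
  pull out 2: (2/61) = -1  (since 61 mod 8 = 5)
  pull out 2: (2/61) = -1  (since 61 mod 8 = 5)
  pull out 2: (2/61) = -1  (since 61 mod 8 = 5)
  reciprocity: (5/61) -> +(61/5)
  reduce: (1/5)
  (1/5) = 1
Product of signs = -1

-1


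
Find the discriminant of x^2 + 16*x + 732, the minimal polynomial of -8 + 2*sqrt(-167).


The element -8 + 2*sqrt(-167) has minimal polynomial:
x^2 + 16*x + 732
Discriminant = (16)^2 - 4*(732)
= 256 - 2928
= -2672

-2672


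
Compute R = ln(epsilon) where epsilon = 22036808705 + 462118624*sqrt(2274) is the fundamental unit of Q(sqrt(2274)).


epsilon = 22036808705 + 462118624*sqrt(2274)
= 4.4074e+10
R = ln(4.4074e+10)
= 24.5091

24.5091


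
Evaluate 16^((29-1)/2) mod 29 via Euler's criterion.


p = 29 is prime and the exponent is (p-1)/2 = 14, so by Euler's criterion 16^14 = (16/29) = +1 or -1 mod 29.
Compute by square-and-multiply:
  14 = 8 + 4 + 2 (binary 1110)
  Repeated squaring mod 29: 16^1 = 16, 16^2 = 24, 16^4 = 25, 16^8 = 16
  16^14 = 16^8 * 16^4 * 16^2 = 16 * 25 * 24 mod 29
    16 * 25 = 400 = 23 mod 29
    23 * 24 = 552 = 1 mod 29
  16^14 = 1 mod 29
Result 1: 16 is a quadratic residue mod 29.
16^14 mod 29 = 1

1


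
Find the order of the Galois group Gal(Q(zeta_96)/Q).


|Gal(Q(zeta_96)/Q)| = phi(96)
= 32

32


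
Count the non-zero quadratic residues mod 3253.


For prime p, the number of non-zero quadratic residues is (p-1)/2.
= (3253-1)/2
= 1626

1626


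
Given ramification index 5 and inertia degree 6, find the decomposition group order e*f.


|D_P| = e * f
= 5 * 6
= 30

30


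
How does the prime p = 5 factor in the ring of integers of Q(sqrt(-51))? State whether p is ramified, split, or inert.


K = Q(sqrt(-51)). Since d mod 4 = 1, disc(K) = -51.
Check p | disc: -51 mod 5 = 4.
p does not divide disc. Compute Legendre symbol (d/p):
4^((5-1)/2) mod 5 = 1
(d/p) = 1, so p splits: (p) = P*P' with e=1, f=1, g=2.
Therefore p is split.

split


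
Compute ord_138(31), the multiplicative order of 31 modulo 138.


We want ord_138(31), the smallest k >= 1 with 31^k = 1 mod 138.
n = 138 = 2 * 3 * 23, phi(138) = 44; the order divides phi(n).
Divisors of 44: 1, 2, 4, 11, 22, 44
Repeated squaring mod 138: 31^1 = 31, 31^2 = 133, 31^4 = 25, 31^8 = 73, 31^16 = 85, 31^32 = 49
Test divisors in increasing order:
  k=1: 31^1 = 31 mod 138
  k=2: 31^2 = 133 mod 138
  k=4: 31^4 = 25 mod 138
  k=11: 31^11 = 73 * 133 * 31 = 1 mod 138  <- first divisor giving 1
Order = 11

11


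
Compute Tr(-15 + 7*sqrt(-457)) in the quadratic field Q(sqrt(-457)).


Tr(a + b*sqrt(d)) = (a + b*sqrt(d)) + (a - b*sqrt(d)) = 2a
= 2 * (-15)
= -30

-30


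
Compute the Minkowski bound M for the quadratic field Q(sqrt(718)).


d = 718, d mod 4 = 2, so disc(K) = 4d = 2872; |disc(K)| = 2872
Real quadratic field, so n = 2, s = r2 = 0, r1 = 2
M = (n!/n^n) * (4/pi)^s * sqrt(|disc(K)|) = (2!/2^2) * (4/pi)^0 * sqrt(2872)
= 0.5 * 1.000000 * 53.591044
= 26.7955

26.7955


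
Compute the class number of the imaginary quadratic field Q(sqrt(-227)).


K = Q(sqrt(-227)). d mod 4 = 1, so D = disc(K) = d = -227
h(K) equals the number of primitive reduced positive-definite forms (a, b, c) = a*x^2 + b*x*y + c*y^2 with b^2 - 4ac = D,
where reduced means |b| <= a <= c, with b >= 0 whenever |b| = a or a = c, and primitive means gcd(a, b, c) = 1.
Reduced forces 3a^2 <= |D| = 227, so 1 <= a <= 8; b must have the parity of D, and c = (b^2 - D)/(4a) must be an integer >= a.
Enumerate a = 1..8, b in [-a, a]:
  a=1: (1, 1, 57)  [1]
  a=2: none
  a=3: (3, -1, 19), (3, 1, 19)  [2]
  a=4..6: none
  a=7: (7, -5, 9), (7, 5, 9)  [2]
  a=8: none
Total reduced forms: 1 + 2 + 2 = 5
h = 5

5


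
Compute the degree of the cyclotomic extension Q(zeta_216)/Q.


The degree equals Euler's totient phi(216).
216 = 2^3 * 3^3
phi(216) = 72

72


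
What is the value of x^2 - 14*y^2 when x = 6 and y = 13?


x^2 - d*y^2
= 6^2 - 14*13^2
= 36 - 2366
= -2330

-2330


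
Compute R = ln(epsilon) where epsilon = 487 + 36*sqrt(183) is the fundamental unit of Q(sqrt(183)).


epsilon = 487 + 36*sqrt(183)
= 973.9990
R = ln(973.9990)
= 6.8814

6.8814


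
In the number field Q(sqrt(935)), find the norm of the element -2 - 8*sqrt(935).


N(a + b*sqrt(d)) = a^2 - d*b^2
= (-2)^2 - (935)*(-8)^2
= 4 - 59840
= -59836

-59836


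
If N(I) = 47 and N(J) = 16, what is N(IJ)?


N(IJ) = N(I) * N(J)
= 47 * 16
= 752

752


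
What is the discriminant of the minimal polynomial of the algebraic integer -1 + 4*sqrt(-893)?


The element -1 + 4*sqrt(-893) has minimal polynomial:
x^2 + 2*x + 14289
Discriminant = (2)^2 - 4*(14289)
= 4 - 57156
= -57152

-57152


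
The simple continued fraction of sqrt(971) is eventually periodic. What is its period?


Run the CF algorithm for sqrt(971).
a_0 = floor(sqrt(971)) = 31; set m_0=0, q_0=1.
Recurrence: m' = q*a - m,  q' = (d - m'^2)/q,  a' = floor((a_0 + m')/q').
  step 1: m=31, q=10, a=6
  step 2: m=29, q=13, a=4
  step 3: m=23, q=34, a=1
  step 4: m=11, q=25, a=1
  step 5: m=14, q=31, a=1
  step 6: m=17, q=22, a=2
  step 7: m=27, q=11, a=5
  step 8: m=28, q=17, a=3
  step 9: m=23, q=26, a=2
  step 10: m=29, q=5, a=12
  step 11: m=31, q=2, a=31
  step 12: m=31, q=5, a=12
  step 13: m=29, q=26, a=2
  step 14: m=23, q=17, a=3
  step 15: m=28, q=11, a=5
  step 16: m=27, q=22, a=2
  step 17: m=17, q=31, a=1
  step 18: m=14, q=25, a=1
  step 19: m=11, q=34, a=1
  step 20: m=23, q=13, a=4
  step 21: m=29, q=10, a=6
  step 22: m=31, q=1, a=62
a_22 = 2*a_0 = 62, so the period closes here.
sqrt(971) = [31; 6, 4, 1, 1, 1, 2, 5, 3, 2, 12, 31, 12, 2, 3, 5, 2, 1, 1, 1, 4, 6, 62]
Period length = 22

22


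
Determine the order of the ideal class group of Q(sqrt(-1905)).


K = Q(sqrt(-1905)). d mod 4 = 3, so D = disc(K) = 4d = -7620
h(K) equals the number of primitive reduced positive-definite forms (a, b, c) = a*x^2 + b*x*y + c*y^2 with b^2 - 4ac = D,
where reduced means |b| <= a <= c, with b >= 0 whenever |b| = a or a = c, and primitive means gcd(a, b, c) = 1.
Reduced forces 3a^2 <= |D| = 7620, so 1 <= a <= 50; b must have the parity of D, and c = (b^2 - D)/(4a) must be an integer >= a.
Enumerate a = 1..50, b in [-a, a]:
  a=1: (1, 0, 1905)  [1]
  a=2: (2, 2, 953)  [1]
  a=3: (3, 0, 635)  [1]
  a=4: none
  a=5: (5, 0, 381)  [1]
  a=6: (6, 6, 319)  [1]
  a=7..9: none
  a=10: (10, 10, 193)  [1]
  a=11: (11, -6, 174), (11, 6, 174)  [2]
  a=12..14: none
  a=15: (15, 0, 127)  [1]
  a=16: none
  a=17: (17, -8, 113), (17, 8, 113)  [2]
  a=18..21: none
  a=22: (22, -6, 87), (22, 6, 87)  [2]
  a=23: (23, -4, 83), (23, 4, 83)  [2]
  a=24..28: none
  a=29: (29, -6, 66), (29, 6, 66)  [2]
  a=30: (30, 30, 71)  [1]
  a=31..32: none
  a=33: (33, -6, 58), (33, 6, 58)  [2]
  a=34: (34, -26, 61), (34, 26, 61)  [2]
  a=35..45: none
  a=46: (46, -42, 51), (46, 42, 51)  [2]
  a=47..50: none
Total reduced forms: 1 + 1 + 1 + 1 + 1 + 1 + 2 + 1 + 2 + 2 + 2 + 2 + 1 + 2 + 2 + 2 = 24
h = 24

24


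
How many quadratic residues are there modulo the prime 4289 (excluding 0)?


For prime p, the number of non-zero quadratic residues is (p-1)/2.
= (4289-1)/2
= 2144

2144


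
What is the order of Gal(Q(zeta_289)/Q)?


|Gal(Q(zeta_289)/Q)| = phi(289)
= 272

272


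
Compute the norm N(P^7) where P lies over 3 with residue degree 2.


N(P^a) = p^(a*f)
= 3^(7*2)
= 3^14
= 4782969

4782969


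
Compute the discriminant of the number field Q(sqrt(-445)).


For K = Q(sqrt(d)) with d squarefree: disc(K) = d if d = 1 mod 4, and disc(K) = 4d if d = 2 or 3 mod 4.
Here d = -445, and d mod 4 = 3.
d = 3 mod 4, not 1 (O_K = Z[sqrt(d)]), so disc(K) = 4d = 4 * (-445) = -1780

-1780


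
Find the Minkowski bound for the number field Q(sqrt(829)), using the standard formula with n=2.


d = 829, d mod 4 = 1, so disc(K) = d = 829; |disc(K)| = 829
Real quadratic field, so n = 2, s = r2 = 0, r1 = 2
M = (n!/n^n) * (4/pi)^s * sqrt(|disc(K)|) = (2!/2^2) * (4/pi)^0 * sqrt(829)
= 0.5 * 1.000000 * 28.792360
= 14.3962

14.3962


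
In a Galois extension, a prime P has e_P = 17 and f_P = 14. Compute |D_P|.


|D_P| = e * f
= 17 * 14
= 238

238


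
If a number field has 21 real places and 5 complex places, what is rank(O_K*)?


By Dirichlet's unit theorem:
rank = r1 + r2 - 1
= 21 + 5 - 1
= 25

25


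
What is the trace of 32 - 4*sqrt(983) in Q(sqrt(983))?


Tr(a + b*sqrt(d)) = (a + b*sqrt(d)) + (a - b*sqrt(d)) = 2a
= 2 * (32)
= 64

64


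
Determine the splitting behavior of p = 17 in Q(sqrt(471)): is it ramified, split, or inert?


K = Q(sqrt(471)). Since d mod 4 = 3, disc(K) = 1884.
Check p | disc: 1884 mod 17 = 14.
p does not divide disc. Compute Legendre symbol (d/p):
12^((17-1)/2) mod 17 = -1
(d/p) = -1, so p is inert: (p) stays prime with e=1, f=2, g=1.
Therefore p is inert.

inert


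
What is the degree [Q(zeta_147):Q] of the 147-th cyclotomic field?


The degree equals Euler's totient phi(147).
147 = 3 * 7^2
phi(147) = 84

84


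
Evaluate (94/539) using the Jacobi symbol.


Compute (94/539) via quadratic reciprocity:
  pull out 2: (2/539) = -1  (since 539 mod 8 = 3)
  reciprocity: (47/539) -> -(539/47)
  reduce: (22/47)
  pull out 2: (2/47) = +1  (since 47 mod 8 = 7)
  reciprocity: (11/47) -> -(47/11)
  reduce: (3/11)
  reciprocity: (3/11) -> -(11/3)
  reduce: (2/3)
  pull out 2: (2/3) = -1  (since 3 mod 8 = 3)
  (1/3) = 1
Product of signs = -1

-1


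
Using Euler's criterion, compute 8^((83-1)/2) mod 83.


p = 83 is prime and the exponent is (p-1)/2 = 41, so by Euler's criterion 8^41 = (8/83) = +1 or -1 mod 83.
Compute by square-and-multiply:
  41 = 32 + 8 + 1 (binary 101001)
  Repeated squaring mod 83: 8^1 = 8, 8^2 = 64, 8^4 = 29, 8^8 = 11, 8^16 = 38, 8^32 = 33
  8^41 = 8^32 * 8^8 * 8^1 = 33 * 11 * 8 mod 83
    33 * 11 = 363 = 31 mod 83
    31 * 8 = 248 = 82 mod 83
  8^41 = 82 mod 83
Result 82 = p - 1 = -1 mod 83: 8 is a quadratic non-residue mod 83. As a residue in [0, p-1] the value is 82.
8^41 mod 83 = 82

82


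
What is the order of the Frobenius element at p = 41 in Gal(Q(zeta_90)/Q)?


The Frobenius at p in Gal(Q(zeta_n)/Q) = (Z/nZ)* is the class of p, so its order is ord_90(41), the smallest k >= 1 with 41^k = 1 mod 90.
n = 90 = 2 * 3^2 * 5, phi(90) = 24; the order divides phi(n).
Divisors of 24: 1, 2, 3, 4, 6, 8, 12, 24
Repeated squaring mod 90: 41^1 = 41, 41^2 = 61, 41^4 = 31, 41^8 = 61, 41^16 = 31
Test divisors in increasing order:
  k=1: 41^1 = 41 mod 90
  k=2: 41^2 = 61 mod 90
  k=3: 41^3 = 61 * 41 = 71 mod 90
  k=4: 41^4 = 31 mod 90
  k=6: 41^6 = 31 * 61 = 1 mod 90  <- first divisor giving 1
Order = 6

6


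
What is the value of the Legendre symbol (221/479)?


p = 479 is prime, so compute (221/479) with the reciprocity algorithm (Jacobi-symbol steps: pull out 2s via (2/n), flip via reciprocity, reduce):
  reciprocity: (221/479) -> +(479/221)
  reduce: (37/221)
  reciprocity: (37/221) -> +(221/37)
  reduce: (36/37)
  pull out 2: (2/37) = -1  (since 37 mod 8 = 5)
  pull out 2: (2/37) = -1  (since 37 mod 8 = 5)
  reciprocity: (9/37) -> +(37/9)
  reduce: (1/9)
  (1/9) = 1
Product of signs = 1
(221/479) = 1

1


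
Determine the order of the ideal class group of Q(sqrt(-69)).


K = Q(sqrt(-69)). d mod 4 = 3, so D = disc(K) = 4d = -276
h(K) equals the number of primitive reduced positive-definite forms (a, b, c) = a*x^2 + b*x*y + c*y^2 with b^2 - 4ac = D,
where reduced means |b| <= a <= c, with b >= 0 whenever |b| = a or a = c, and primitive means gcd(a, b, c) = 1.
Reduced forces 3a^2 <= |D| = 276, so 1 <= a <= 9; b must have the parity of D, and c = (b^2 - D)/(4a) must be an integer >= a.
Enumerate a = 1..9, b in [-a, a]:
  a=1: (1, 0, 69)  [1]
  a=2: (2, 2, 35)  [1]
  a=3: (3, 0, 23)  [1]
  a=4: none
  a=5: (5, -2, 14), (5, 2, 14)  [2]
  a=6: (6, 6, 13)  [1]
  a=7: (7, -2, 10), (7, 2, 10)  [2]
  a=8..9: none
Total reduced forms: 1 + 1 + 1 + 2 + 1 + 2 = 8
h = 8

8


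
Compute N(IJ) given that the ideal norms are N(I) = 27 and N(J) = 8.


N(IJ) = N(I) * N(J)
= 27 * 8
= 216

216


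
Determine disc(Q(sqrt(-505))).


For K = Q(sqrt(d)) with d squarefree: disc(K) = d if d = 1 mod 4, and disc(K) = 4d if d = 2 or 3 mod 4.
Here d = -505, and d mod 4 = 3.
d = 3 mod 4, not 1 (O_K = Z[sqrt(d)]), so disc(K) = 4d = 4 * (-505) = -2020

-2020


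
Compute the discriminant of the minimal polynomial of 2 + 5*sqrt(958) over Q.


The element 2 + 5*sqrt(958) has minimal polynomial:
x^2 - 4*x - 23946
Discriminant = (-4)^2 - 4*(-23946)
= 16 + 95784
= 95800

95800


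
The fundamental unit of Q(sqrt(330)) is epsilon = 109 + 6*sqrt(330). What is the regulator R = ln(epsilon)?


epsilon = 109 + 6*sqrt(330)
= 217.9954
R = ln(217.9954)
= 5.3845

5.3845


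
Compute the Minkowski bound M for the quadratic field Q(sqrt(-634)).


d = -634, d mod 4 = 2, so disc(K) = 4d = -2536; |disc(K)| = 2536
Imaginary quadratic field, so n = 2, s = r2 = 1, r1 = 0
M = (n!/n^n) * (4/pi)^s * sqrt(|disc(K)|) = (2!/2^2) * (4/pi)^1 * sqrt(2536)
= 0.5 * 1.273240 * 50.358713
= 32.0594

32.0594


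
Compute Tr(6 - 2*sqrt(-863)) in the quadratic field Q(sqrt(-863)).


Tr(a + b*sqrt(d)) = (a + b*sqrt(d)) + (a - b*sqrt(d)) = 2a
= 2 * (6)
= 12

12


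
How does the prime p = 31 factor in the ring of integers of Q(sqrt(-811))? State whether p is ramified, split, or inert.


K = Q(sqrt(-811)). Since d mod 4 = 1, disc(K) = -811.
Check p | disc: -811 mod 31 = 26.
p does not divide disc. Compute Legendre symbol (d/p):
26^((31-1)/2) mod 31 = -1
(d/p) = -1, so p is inert: (p) stays prime with e=1, f=2, g=1.
Therefore p is inert.

inert


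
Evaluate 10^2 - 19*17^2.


x^2 - d*y^2
= 10^2 - 19*17^2
= 100 - 5491
= -5391

-5391


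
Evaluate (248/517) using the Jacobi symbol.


Compute (248/517) via quadratic reciprocity:
  pull out 2: (2/517) = -1  (since 517 mod 8 = 5)
  pull out 2: (2/517) = -1  (since 517 mod 8 = 5)
  pull out 2: (2/517) = -1  (since 517 mod 8 = 5)
  reciprocity: (31/517) -> +(517/31)
  reduce: (21/31)
  reciprocity: (21/31) -> +(31/21)
  reduce: (10/21)
  pull out 2: (2/21) = -1  (since 21 mod 8 = 5)
  reciprocity: (5/21) -> +(21/5)
  reduce: (1/5)
  (1/5) = 1
Product of signs = 1

1


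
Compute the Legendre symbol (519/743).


p = 743 is prime, so compute (519/743) with the reciprocity algorithm (Jacobi-symbol steps: pull out 2s via (2/n), flip via reciprocity, reduce):
  reciprocity: (519/743) -> -(743/519)
  reduce: (224/519)
  pull out 2: (2/519) = +1  (since 519 mod 8 = 7)
  pull out 2: (2/519) = +1  (since 519 mod 8 = 7)
  pull out 2: (2/519) = +1  (since 519 mod 8 = 7)
  pull out 2: (2/519) = +1  (since 519 mod 8 = 7)
  pull out 2: (2/519) = +1  (since 519 mod 8 = 7)
  reciprocity: (7/519) -> -(519/7)
  reduce: (1/7)
  (1/7) = 1
Product of signs = 1
(519/743) = 1

1


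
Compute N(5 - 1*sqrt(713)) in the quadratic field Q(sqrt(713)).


N(a + b*sqrt(d)) = a^2 - d*b^2
= (5)^2 - (713)*(-1)^2
= 25 - 713
= -688

-688


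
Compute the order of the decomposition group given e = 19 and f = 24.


|D_P| = e * f
= 19 * 24
= 456

456


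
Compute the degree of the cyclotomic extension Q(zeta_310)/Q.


The degree equals Euler's totient phi(310).
310 = 2 * 5 * 31
phi(310) = 120

120


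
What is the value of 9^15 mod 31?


p = 31 is prime and the exponent is (p-1)/2 = 15, so by Euler's criterion 9^15 = (9/31) = +1 or -1 mod 31.
Compute by square-and-multiply:
  15 = 8 + 4 + 2 + 1 (binary 1111)
  Repeated squaring mod 31: 9^1 = 9, 9^2 = 19, 9^4 = 20, 9^8 = 28
  9^15 = 9^8 * 9^4 * 9^2 * 9^1 = 28 * 20 * 19 * 9 mod 31
    28 * 20 = 560 = 2 mod 31
    2 * 19 = 38 = 7 mod 31
    7 * 9 = 63 = 1 mod 31
  9^15 = 1 mod 31
Result 1: 9 is a quadratic residue mod 31.
9^15 mod 31 = 1

1


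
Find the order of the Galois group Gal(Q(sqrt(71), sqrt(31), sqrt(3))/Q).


The 3 square roots of distinct primes are multiplicatively independent over Q,
so [K:Q] = 2^3 and Gal(K/Q) is isomorphic to (Z/2Z)^3.
|Gal| = 2^3 = 8

8


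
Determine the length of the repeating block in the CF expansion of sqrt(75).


Run the CF algorithm for sqrt(75).
a_0 = floor(sqrt(75)) = 8; set m_0=0, q_0=1.
Recurrence: m' = q*a - m,  q' = (d - m'^2)/q,  a' = floor((a_0 + m')/q').
  step 1: m=8, q=11, a=1
  step 2: m=3, q=6, a=1
  step 3: m=3, q=11, a=1
  step 4: m=8, q=1, a=16
a_4 = 2*a_0 = 16, so the period closes here.
sqrt(75) = [8; 1, 1, 1, 16]
Period length = 4

4


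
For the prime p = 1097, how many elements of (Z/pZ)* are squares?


For prime p, the number of non-zero quadratic residues is (p-1)/2.
= (1097-1)/2
= 548

548


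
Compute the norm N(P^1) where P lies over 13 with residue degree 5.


N(P^a) = p^(a*f)
= 13^(1*5)
= 13^5
= 371293

371293


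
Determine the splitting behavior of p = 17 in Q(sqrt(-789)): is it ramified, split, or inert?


K = Q(sqrt(-789)). Since d mod 4 = 3, disc(K) = -3156.
Check p | disc: -3156 mod 17 = 6.
p does not divide disc. Compute Legendre symbol (d/p):
10^((17-1)/2) mod 17 = -1
(d/p) = -1, so p is inert: (p) stays prime with e=1, f=2, g=1.
Therefore p is inert.

inert


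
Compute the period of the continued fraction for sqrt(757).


Run the CF algorithm for sqrt(757).
a_0 = floor(sqrt(757)) = 27; set m_0=0, q_0=1.
Recurrence: m' = q*a - m,  q' = (d - m'^2)/q,  a' = floor((a_0 + m')/q').
  step 1: m=27, q=28, a=1
  step 2: m=1, q=27, a=1
  step 3: m=26, q=3, a=17
  step 4: m=25, q=44, a=1
  step 5: m=19, q=9, a=5
  step 6: m=26, q=9, a=5
  step 7: m=19, q=44, a=1
  step 8: m=25, q=3, a=17
  step 9: m=26, q=27, a=1
  step 10: m=1, q=28, a=1
  step 11: m=27, q=1, a=54
a_11 = 2*a_0 = 54, so the period closes here.
sqrt(757) = [27; 1, 1, 17, 1, 5, 5, 1, 17, 1, 1, 54]
Period length = 11

11


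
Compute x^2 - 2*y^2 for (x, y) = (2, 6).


x^2 - d*y^2
= 2^2 - 2*6^2
= 4 - 72
= -68

-68


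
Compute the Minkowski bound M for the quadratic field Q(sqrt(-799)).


d = -799, d mod 4 = 1, so disc(K) = d = -799; |disc(K)| = 799
Imaginary quadratic field, so n = 2, s = r2 = 1, r1 = 0
M = (n!/n^n) * (4/pi)^s * sqrt(|disc(K)|) = (2!/2^2) * (4/pi)^1 * sqrt(799)
= 0.5 * 1.273240 * 28.266588
= 17.9951

17.9951


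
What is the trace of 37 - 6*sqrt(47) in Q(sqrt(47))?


Tr(a + b*sqrt(d)) = (a + b*sqrt(d)) + (a - b*sqrt(d)) = 2a
= 2 * (37)
= 74

74


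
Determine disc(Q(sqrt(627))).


For K = Q(sqrt(d)) with d squarefree: disc(K) = d if d = 1 mod 4, and disc(K) = 4d if d = 2 or 3 mod 4.
Here d = 627, and d mod 4 = 3.
d = 3 mod 4, not 1 (O_K = Z[sqrt(d)]), so disc(K) = 4d = 4 * (627) = 2508

2508


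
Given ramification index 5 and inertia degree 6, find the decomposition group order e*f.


|D_P| = e * f
= 5 * 6
= 30

30


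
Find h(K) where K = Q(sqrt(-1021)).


K = Q(sqrt(-1021)). d mod 4 = 3, so D = disc(K) = 4d = -4084
h(K) equals the number of primitive reduced positive-definite forms (a, b, c) = a*x^2 + b*x*y + c*y^2 with b^2 - 4ac = D,
where reduced means |b| <= a <= c, with b >= 0 whenever |b| = a or a = c, and primitive means gcd(a, b, c) = 1.
Reduced forces 3a^2 <= |D| = 4084, so 1 <= a <= 36; b must have the parity of D, and c = (b^2 - D)/(4a) must be an integer >= a.
Enumerate a = 1..36, b in [-a, a]:
  a=1: (1, 0, 1021)  [1]
  a=2: (2, 2, 511)  [1]
  a=3..4: none
  a=5: (5, -4, 205), (5, 4, 205)  [2]
  a=6: none
  a=7: (7, -2, 146), (7, 2, 146)  [2]
  a=8..9: none
  a=10: (10, -6, 103), (10, 6, 103)  [2]
  a=11..13: none
  a=14: (14, -2, 73), (14, 2, 73)  [2]
  a=15..16: none
  a=17: (17, -8, 61), (17, 8, 61)  [2]
  a=18: none
  a=19: (19, -18, 58), (19, 18, 58)  [2]
  a=20..24: none
  a=25: (25, -4, 41), (25, 4, 41)  [2]
  a=26..28: none
  a=29: (29, -18, 38), (29, 18, 38)  [2]
  a=30: none
  a=31: (31, -16, 35), (31, 16, 35)  [2]
  a=32..33: none
  a=34: (34, -26, 35), (34, 26, 35)  [2]
  a=35..36: none
Total reduced forms: 1 + 1 + 2 + 2 + 2 + 2 + 2 + 2 + 2 + 2 + 2 + 2 = 22
h = 22

22


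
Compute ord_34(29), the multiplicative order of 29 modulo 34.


We want ord_34(29), the smallest k >= 1 with 29^k = 1 mod 34.
n = 34 = 2 * 17, phi(34) = 16; the order divides phi(n).
Divisors of 16: 1, 2, 4, 8, 16
Repeated squaring mod 34: 29^1 = 29, 29^2 = 25, 29^4 = 13, 29^8 = 33, 29^16 = 1
Test divisors in increasing order:
  k=1: 29^1 = 29 mod 34
  k=2: 29^2 = 25 mod 34
  k=4: 29^4 = 13 mod 34
  k=8: 29^8 = 33 mod 34
  k=16: 29^16 = 1 mod 34  <- first divisor giving 1
Order = 16

16


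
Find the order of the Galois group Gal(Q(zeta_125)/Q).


|Gal(Q(zeta_125)/Q)| = phi(125)
= 100

100


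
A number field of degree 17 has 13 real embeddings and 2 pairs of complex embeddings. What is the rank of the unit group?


By Dirichlet's unit theorem:
rank = r1 + r2 - 1
= 13 + 2 - 1
= 14

14


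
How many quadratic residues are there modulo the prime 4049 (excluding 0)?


For prime p, the number of non-zero quadratic residues is (p-1)/2.
= (4049-1)/2
= 2024

2024


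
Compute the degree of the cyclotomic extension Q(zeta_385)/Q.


The degree equals Euler's totient phi(385).
385 = 5 * 7 * 11
phi(385) = 240

240


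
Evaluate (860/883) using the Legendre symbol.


p = 883 is prime, so compute (860/883) with the reciprocity algorithm (Jacobi-symbol steps: pull out 2s via (2/n), flip via reciprocity, reduce):
  pull out 2: (2/883) = -1  (since 883 mod 8 = 3)
  pull out 2: (2/883) = -1  (since 883 mod 8 = 3)
  reciprocity: (215/883) -> -(883/215)
  reduce: (23/215)
  reciprocity: (23/215) -> -(215/23)
  reduce: (8/23)
  pull out 2: (2/23) = +1  (since 23 mod 8 = 7)
  pull out 2: (2/23) = +1  (since 23 mod 8 = 7)
  pull out 2: (2/23) = +1  (since 23 mod 8 = 7)
  (1/23) = 1
Product of signs = 1
(860/883) = 1

1


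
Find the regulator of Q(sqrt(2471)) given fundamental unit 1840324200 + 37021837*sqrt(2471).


epsilon = 1840324200 + 37021837*sqrt(2471)
= 3.6806e+09
R = ln(3.6806e+09)
= 22.0264

22.0264


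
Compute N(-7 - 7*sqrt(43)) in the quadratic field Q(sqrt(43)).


N(a + b*sqrt(d)) = a^2 - d*b^2
= (-7)^2 - (43)*(-7)^2
= 49 - 2107
= -2058

-2058


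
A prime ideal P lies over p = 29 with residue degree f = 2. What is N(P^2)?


N(P^a) = p^(a*f)
= 29^(2*2)
= 29^4
= 707281

707281


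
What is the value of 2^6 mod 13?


p = 13 is prime and the exponent is (p-1)/2 = 6, so by Euler's criterion 2^6 = (2/13) = +1 or -1 mod 13.
Compute by square-and-multiply:
  6 = 4 + 2 (binary 110)
  Repeated squaring mod 13: 2^1 = 2, 2^2 = 4, 2^4 = 3
  2^6 = 2^4 * 2^2 = 3 * 4 mod 13
    3 * 4 = 12 = 12 mod 13
  2^6 = 12 mod 13
Result 12 = p - 1 = -1 mod 13: 2 is a quadratic non-residue mod 13. As a residue in [0, p-1] the value is 12.
2^6 mod 13 = 12

12


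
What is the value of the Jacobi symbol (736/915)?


Compute (736/915) via quadratic reciprocity:
  pull out 2: (2/915) = -1  (since 915 mod 8 = 3)
  pull out 2: (2/915) = -1  (since 915 mod 8 = 3)
  pull out 2: (2/915) = -1  (since 915 mod 8 = 3)
  pull out 2: (2/915) = -1  (since 915 mod 8 = 3)
  pull out 2: (2/915) = -1  (since 915 mod 8 = 3)
  reciprocity: (23/915) -> -(915/23)
  reduce: (18/23)
  pull out 2: (2/23) = +1  (since 23 mod 8 = 7)
  reciprocity: (9/23) -> +(23/9)
  reduce: (5/9)
  reciprocity: (5/9) -> +(9/5)
  reduce: (4/5)
  pull out 2: (2/5) = -1  (since 5 mod 8 = 5)
  pull out 2: (2/5) = -1  (since 5 mod 8 = 5)
  (1/5) = 1
Product of signs = 1

1


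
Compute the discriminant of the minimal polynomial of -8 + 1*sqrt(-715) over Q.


The element -8 + 1*sqrt(-715) has minimal polynomial:
x^2 + 16*x + 779
Discriminant = (16)^2 - 4*(779)
= 256 - 3116
= -2860

-2860


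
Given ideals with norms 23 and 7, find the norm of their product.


N(IJ) = N(I) * N(J)
= 23 * 7
= 161

161


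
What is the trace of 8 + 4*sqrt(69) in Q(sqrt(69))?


Tr(a + b*sqrt(d)) = (a + b*sqrt(d)) + (a - b*sqrt(d)) = 2a
= 2 * (8)
= 16

16


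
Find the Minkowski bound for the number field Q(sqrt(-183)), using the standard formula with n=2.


d = -183, d mod 4 = 1, so disc(K) = d = -183; |disc(K)| = 183
Imaginary quadratic field, so n = 2, s = r2 = 1, r1 = 0
M = (n!/n^n) * (4/pi)^s * sqrt(|disc(K)|) = (2!/2^2) * (4/pi)^1 * sqrt(183)
= 0.5 * 1.273240 * 13.527749
= 8.6120

8.6120


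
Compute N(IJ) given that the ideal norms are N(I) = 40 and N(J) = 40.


N(IJ) = N(I) * N(J)
= 40 * 40
= 1600

1600


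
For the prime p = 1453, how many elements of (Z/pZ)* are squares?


For prime p, the number of non-zero quadratic residues is (p-1)/2.
= (1453-1)/2
= 726

726


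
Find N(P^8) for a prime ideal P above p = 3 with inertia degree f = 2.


N(P^a) = p^(a*f)
= 3^(8*2)
= 3^16
= 43046721

43046721


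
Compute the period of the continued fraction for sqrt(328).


Run the CF algorithm for sqrt(328).
a_0 = floor(sqrt(328)) = 18; set m_0=0, q_0=1.
Recurrence: m' = q*a - m,  q' = (d - m'^2)/q,  a' = floor((a_0 + m')/q').
  step 1: m=18, q=4, a=9
  step 2: m=18, q=1, a=36
a_2 = 2*a_0 = 36, so the period closes here.
sqrt(328) = [18; 9, 36]
Period length = 2

2
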